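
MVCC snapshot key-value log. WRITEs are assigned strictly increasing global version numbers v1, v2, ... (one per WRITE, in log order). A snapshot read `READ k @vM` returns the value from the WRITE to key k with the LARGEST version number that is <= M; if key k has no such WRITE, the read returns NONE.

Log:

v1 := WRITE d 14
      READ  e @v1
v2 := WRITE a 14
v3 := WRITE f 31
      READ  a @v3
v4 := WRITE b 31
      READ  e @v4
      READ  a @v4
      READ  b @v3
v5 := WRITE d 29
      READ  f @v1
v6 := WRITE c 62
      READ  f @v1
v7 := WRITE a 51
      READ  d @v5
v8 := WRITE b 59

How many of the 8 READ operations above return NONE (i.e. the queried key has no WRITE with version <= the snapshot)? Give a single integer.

Answer: 5

Derivation:
v1: WRITE d=14  (d history now [(1, 14)])
READ e @v1: history=[] -> no version <= 1 -> NONE
v2: WRITE a=14  (a history now [(2, 14)])
v3: WRITE f=31  (f history now [(3, 31)])
READ a @v3: history=[(2, 14)] -> pick v2 -> 14
v4: WRITE b=31  (b history now [(4, 31)])
READ e @v4: history=[] -> no version <= 4 -> NONE
READ a @v4: history=[(2, 14)] -> pick v2 -> 14
READ b @v3: history=[(4, 31)] -> no version <= 3 -> NONE
v5: WRITE d=29  (d history now [(1, 14), (5, 29)])
READ f @v1: history=[(3, 31)] -> no version <= 1 -> NONE
v6: WRITE c=62  (c history now [(6, 62)])
READ f @v1: history=[(3, 31)] -> no version <= 1 -> NONE
v7: WRITE a=51  (a history now [(2, 14), (7, 51)])
READ d @v5: history=[(1, 14), (5, 29)] -> pick v5 -> 29
v8: WRITE b=59  (b history now [(4, 31), (8, 59)])
Read results in order: ['NONE', '14', 'NONE', '14', 'NONE', 'NONE', 'NONE', '29']
NONE count = 5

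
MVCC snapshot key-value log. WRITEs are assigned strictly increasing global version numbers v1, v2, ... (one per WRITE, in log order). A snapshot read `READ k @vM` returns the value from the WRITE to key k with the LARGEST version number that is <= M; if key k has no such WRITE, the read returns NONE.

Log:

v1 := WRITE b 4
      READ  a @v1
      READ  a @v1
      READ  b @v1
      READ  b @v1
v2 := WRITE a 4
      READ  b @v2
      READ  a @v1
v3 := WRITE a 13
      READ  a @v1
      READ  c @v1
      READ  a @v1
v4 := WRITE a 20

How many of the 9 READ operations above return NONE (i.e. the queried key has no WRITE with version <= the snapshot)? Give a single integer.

v1: WRITE b=4  (b history now [(1, 4)])
READ a @v1: history=[] -> no version <= 1 -> NONE
READ a @v1: history=[] -> no version <= 1 -> NONE
READ b @v1: history=[(1, 4)] -> pick v1 -> 4
READ b @v1: history=[(1, 4)] -> pick v1 -> 4
v2: WRITE a=4  (a history now [(2, 4)])
READ b @v2: history=[(1, 4)] -> pick v1 -> 4
READ a @v1: history=[(2, 4)] -> no version <= 1 -> NONE
v3: WRITE a=13  (a history now [(2, 4), (3, 13)])
READ a @v1: history=[(2, 4), (3, 13)] -> no version <= 1 -> NONE
READ c @v1: history=[] -> no version <= 1 -> NONE
READ a @v1: history=[(2, 4), (3, 13)] -> no version <= 1 -> NONE
v4: WRITE a=20  (a history now [(2, 4), (3, 13), (4, 20)])
Read results in order: ['NONE', 'NONE', '4', '4', '4', 'NONE', 'NONE', 'NONE', 'NONE']
NONE count = 6

Answer: 6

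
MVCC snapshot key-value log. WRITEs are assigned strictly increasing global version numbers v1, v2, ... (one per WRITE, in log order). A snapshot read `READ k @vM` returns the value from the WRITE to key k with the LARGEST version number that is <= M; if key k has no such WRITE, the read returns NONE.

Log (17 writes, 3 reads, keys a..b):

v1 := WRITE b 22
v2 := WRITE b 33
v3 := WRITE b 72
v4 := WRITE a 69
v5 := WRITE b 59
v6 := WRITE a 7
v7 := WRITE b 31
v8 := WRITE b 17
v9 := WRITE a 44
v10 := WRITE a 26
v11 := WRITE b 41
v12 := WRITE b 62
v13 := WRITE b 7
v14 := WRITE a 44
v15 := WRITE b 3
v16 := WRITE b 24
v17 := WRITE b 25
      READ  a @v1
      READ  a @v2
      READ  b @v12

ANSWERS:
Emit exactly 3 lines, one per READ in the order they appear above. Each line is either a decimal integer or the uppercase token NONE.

Answer: NONE
NONE
62

Derivation:
v1: WRITE b=22  (b history now [(1, 22)])
v2: WRITE b=33  (b history now [(1, 22), (2, 33)])
v3: WRITE b=72  (b history now [(1, 22), (2, 33), (3, 72)])
v4: WRITE a=69  (a history now [(4, 69)])
v5: WRITE b=59  (b history now [(1, 22), (2, 33), (3, 72), (5, 59)])
v6: WRITE a=7  (a history now [(4, 69), (6, 7)])
v7: WRITE b=31  (b history now [(1, 22), (2, 33), (3, 72), (5, 59), (7, 31)])
v8: WRITE b=17  (b history now [(1, 22), (2, 33), (3, 72), (5, 59), (7, 31), (8, 17)])
v9: WRITE a=44  (a history now [(4, 69), (6, 7), (9, 44)])
v10: WRITE a=26  (a history now [(4, 69), (6, 7), (9, 44), (10, 26)])
v11: WRITE b=41  (b history now [(1, 22), (2, 33), (3, 72), (5, 59), (7, 31), (8, 17), (11, 41)])
v12: WRITE b=62  (b history now [(1, 22), (2, 33), (3, 72), (5, 59), (7, 31), (8, 17), (11, 41), (12, 62)])
v13: WRITE b=7  (b history now [(1, 22), (2, 33), (3, 72), (5, 59), (7, 31), (8, 17), (11, 41), (12, 62), (13, 7)])
v14: WRITE a=44  (a history now [(4, 69), (6, 7), (9, 44), (10, 26), (14, 44)])
v15: WRITE b=3  (b history now [(1, 22), (2, 33), (3, 72), (5, 59), (7, 31), (8, 17), (11, 41), (12, 62), (13, 7), (15, 3)])
v16: WRITE b=24  (b history now [(1, 22), (2, 33), (3, 72), (5, 59), (7, 31), (8, 17), (11, 41), (12, 62), (13, 7), (15, 3), (16, 24)])
v17: WRITE b=25  (b history now [(1, 22), (2, 33), (3, 72), (5, 59), (7, 31), (8, 17), (11, 41), (12, 62), (13, 7), (15, 3), (16, 24), (17, 25)])
READ a @v1: history=[(4, 69), (6, 7), (9, 44), (10, 26), (14, 44)] -> no version <= 1 -> NONE
READ a @v2: history=[(4, 69), (6, 7), (9, 44), (10, 26), (14, 44)] -> no version <= 2 -> NONE
READ b @v12: history=[(1, 22), (2, 33), (3, 72), (5, 59), (7, 31), (8, 17), (11, 41), (12, 62), (13, 7), (15, 3), (16, 24), (17, 25)] -> pick v12 -> 62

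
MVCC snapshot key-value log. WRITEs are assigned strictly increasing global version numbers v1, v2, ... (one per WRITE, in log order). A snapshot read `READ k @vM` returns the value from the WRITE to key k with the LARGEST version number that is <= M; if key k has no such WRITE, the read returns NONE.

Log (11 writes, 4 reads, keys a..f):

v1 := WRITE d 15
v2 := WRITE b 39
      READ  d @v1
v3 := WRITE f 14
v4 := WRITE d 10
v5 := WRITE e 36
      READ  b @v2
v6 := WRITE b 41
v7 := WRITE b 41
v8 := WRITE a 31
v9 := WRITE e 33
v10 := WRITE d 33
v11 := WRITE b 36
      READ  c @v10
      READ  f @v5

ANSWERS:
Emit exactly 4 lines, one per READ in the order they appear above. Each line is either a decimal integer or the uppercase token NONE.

v1: WRITE d=15  (d history now [(1, 15)])
v2: WRITE b=39  (b history now [(2, 39)])
READ d @v1: history=[(1, 15)] -> pick v1 -> 15
v3: WRITE f=14  (f history now [(3, 14)])
v4: WRITE d=10  (d history now [(1, 15), (4, 10)])
v5: WRITE e=36  (e history now [(5, 36)])
READ b @v2: history=[(2, 39)] -> pick v2 -> 39
v6: WRITE b=41  (b history now [(2, 39), (6, 41)])
v7: WRITE b=41  (b history now [(2, 39), (6, 41), (7, 41)])
v8: WRITE a=31  (a history now [(8, 31)])
v9: WRITE e=33  (e history now [(5, 36), (9, 33)])
v10: WRITE d=33  (d history now [(1, 15), (4, 10), (10, 33)])
v11: WRITE b=36  (b history now [(2, 39), (6, 41), (7, 41), (11, 36)])
READ c @v10: history=[] -> no version <= 10 -> NONE
READ f @v5: history=[(3, 14)] -> pick v3 -> 14

Answer: 15
39
NONE
14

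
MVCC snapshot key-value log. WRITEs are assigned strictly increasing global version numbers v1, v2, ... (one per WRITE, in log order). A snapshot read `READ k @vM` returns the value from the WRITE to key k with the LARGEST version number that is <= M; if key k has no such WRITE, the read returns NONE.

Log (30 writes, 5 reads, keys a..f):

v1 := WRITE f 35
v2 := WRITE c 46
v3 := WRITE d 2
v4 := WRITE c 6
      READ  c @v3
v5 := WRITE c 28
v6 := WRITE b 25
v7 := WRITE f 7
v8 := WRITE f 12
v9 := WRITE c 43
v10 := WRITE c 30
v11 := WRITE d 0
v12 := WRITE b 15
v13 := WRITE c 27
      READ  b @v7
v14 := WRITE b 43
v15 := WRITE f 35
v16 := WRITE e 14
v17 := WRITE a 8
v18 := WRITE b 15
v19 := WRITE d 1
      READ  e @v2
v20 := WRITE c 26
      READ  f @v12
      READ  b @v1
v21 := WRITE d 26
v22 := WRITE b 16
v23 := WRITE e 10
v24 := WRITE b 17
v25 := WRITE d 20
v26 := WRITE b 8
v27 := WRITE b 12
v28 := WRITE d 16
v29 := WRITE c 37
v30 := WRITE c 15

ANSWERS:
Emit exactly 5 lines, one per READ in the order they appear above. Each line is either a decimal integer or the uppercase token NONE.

Answer: 46
25
NONE
12
NONE

Derivation:
v1: WRITE f=35  (f history now [(1, 35)])
v2: WRITE c=46  (c history now [(2, 46)])
v3: WRITE d=2  (d history now [(3, 2)])
v4: WRITE c=6  (c history now [(2, 46), (4, 6)])
READ c @v3: history=[(2, 46), (4, 6)] -> pick v2 -> 46
v5: WRITE c=28  (c history now [(2, 46), (4, 6), (5, 28)])
v6: WRITE b=25  (b history now [(6, 25)])
v7: WRITE f=7  (f history now [(1, 35), (7, 7)])
v8: WRITE f=12  (f history now [(1, 35), (7, 7), (8, 12)])
v9: WRITE c=43  (c history now [(2, 46), (4, 6), (5, 28), (9, 43)])
v10: WRITE c=30  (c history now [(2, 46), (4, 6), (5, 28), (9, 43), (10, 30)])
v11: WRITE d=0  (d history now [(3, 2), (11, 0)])
v12: WRITE b=15  (b history now [(6, 25), (12, 15)])
v13: WRITE c=27  (c history now [(2, 46), (4, 6), (5, 28), (9, 43), (10, 30), (13, 27)])
READ b @v7: history=[(6, 25), (12, 15)] -> pick v6 -> 25
v14: WRITE b=43  (b history now [(6, 25), (12, 15), (14, 43)])
v15: WRITE f=35  (f history now [(1, 35), (7, 7), (8, 12), (15, 35)])
v16: WRITE e=14  (e history now [(16, 14)])
v17: WRITE a=8  (a history now [(17, 8)])
v18: WRITE b=15  (b history now [(6, 25), (12, 15), (14, 43), (18, 15)])
v19: WRITE d=1  (d history now [(3, 2), (11, 0), (19, 1)])
READ e @v2: history=[(16, 14)] -> no version <= 2 -> NONE
v20: WRITE c=26  (c history now [(2, 46), (4, 6), (5, 28), (9, 43), (10, 30), (13, 27), (20, 26)])
READ f @v12: history=[(1, 35), (7, 7), (8, 12), (15, 35)] -> pick v8 -> 12
READ b @v1: history=[(6, 25), (12, 15), (14, 43), (18, 15)] -> no version <= 1 -> NONE
v21: WRITE d=26  (d history now [(3, 2), (11, 0), (19, 1), (21, 26)])
v22: WRITE b=16  (b history now [(6, 25), (12, 15), (14, 43), (18, 15), (22, 16)])
v23: WRITE e=10  (e history now [(16, 14), (23, 10)])
v24: WRITE b=17  (b history now [(6, 25), (12, 15), (14, 43), (18, 15), (22, 16), (24, 17)])
v25: WRITE d=20  (d history now [(3, 2), (11, 0), (19, 1), (21, 26), (25, 20)])
v26: WRITE b=8  (b history now [(6, 25), (12, 15), (14, 43), (18, 15), (22, 16), (24, 17), (26, 8)])
v27: WRITE b=12  (b history now [(6, 25), (12, 15), (14, 43), (18, 15), (22, 16), (24, 17), (26, 8), (27, 12)])
v28: WRITE d=16  (d history now [(3, 2), (11, 0), (19, 1), (21, 26), (25, 20), (28, 16)])
v29: WRITE c=37  (c history now [(2, 46), (4, 6), (5, 28), (9, 43), (10, 30), (13, 27), (20, 26), (29, 37)])
v30: WRITE c=15  (c history now [(2, 46), (4, 6), (5, 28), (9, 43), (10, 30), (13, 27), (20, 26), (29, 37), (30, 15)])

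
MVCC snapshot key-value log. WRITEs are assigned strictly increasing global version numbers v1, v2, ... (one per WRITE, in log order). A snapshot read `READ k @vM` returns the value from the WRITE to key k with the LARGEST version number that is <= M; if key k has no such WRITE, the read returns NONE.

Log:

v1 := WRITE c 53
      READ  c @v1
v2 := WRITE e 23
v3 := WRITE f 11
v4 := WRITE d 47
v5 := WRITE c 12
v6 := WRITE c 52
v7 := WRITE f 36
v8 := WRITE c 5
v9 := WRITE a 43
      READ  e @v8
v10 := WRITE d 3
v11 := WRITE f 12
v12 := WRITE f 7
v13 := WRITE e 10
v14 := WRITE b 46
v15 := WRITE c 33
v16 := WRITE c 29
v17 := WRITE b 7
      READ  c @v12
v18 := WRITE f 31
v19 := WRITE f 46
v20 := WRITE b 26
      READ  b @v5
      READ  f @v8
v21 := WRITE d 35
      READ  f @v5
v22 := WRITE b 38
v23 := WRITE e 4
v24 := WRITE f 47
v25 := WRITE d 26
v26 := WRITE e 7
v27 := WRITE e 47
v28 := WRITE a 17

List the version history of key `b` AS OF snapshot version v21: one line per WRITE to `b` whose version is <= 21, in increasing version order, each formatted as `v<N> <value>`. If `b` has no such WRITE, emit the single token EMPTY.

Answer: v14 46
v17 7
v20 26

Derivation:
Scan writes for key=b with version <= 21:
  v1 WRITE c 53 -> skip
  v2 WRITE e 23 -> skip
  v3 WRITE f 11 -> skip
  v4 WRITE d 47 -> skip
  v5 WRITE c 12 -> skip
  v6 WRITE c 52 -> skip
  v7 WRITE f 36 -> skip
  v8 WRITE c 5 -> skip
  v9 WRITE a 43 -> skip
  v10 WRITE d 3 -> skip
  v11 WRITE f 12 -> skip
  v12 WRITE f 7 -> skip
  v13 WRITE e 10 -> skip
  v14 WRITE b 46 -> keep
  v15 WRITE c 33 -> skip
  v16 WRITE c 29 -> skip
  v17 WRITE b 7 -> keep
  v18 WRITE f 31 -> skip
  v19 WRITE f 46 -> skip
  v20 WRITE b 26 -> keep
  v21 WRITE d 35 -> skip
  v22 WRITE b 38 -> drop (> snap)
  v23 WRITE e 4 -> skip
  v24 WRITE f 47 -> skip
  v25 WRITE d 26 -> skip
  v26 WRITE e 7 -> skip
  v27 WRITE e 47 -> skip
  v28 WRITE a 17 -> skip
Collected: [(14, 46), (17, 7), (20, 26)]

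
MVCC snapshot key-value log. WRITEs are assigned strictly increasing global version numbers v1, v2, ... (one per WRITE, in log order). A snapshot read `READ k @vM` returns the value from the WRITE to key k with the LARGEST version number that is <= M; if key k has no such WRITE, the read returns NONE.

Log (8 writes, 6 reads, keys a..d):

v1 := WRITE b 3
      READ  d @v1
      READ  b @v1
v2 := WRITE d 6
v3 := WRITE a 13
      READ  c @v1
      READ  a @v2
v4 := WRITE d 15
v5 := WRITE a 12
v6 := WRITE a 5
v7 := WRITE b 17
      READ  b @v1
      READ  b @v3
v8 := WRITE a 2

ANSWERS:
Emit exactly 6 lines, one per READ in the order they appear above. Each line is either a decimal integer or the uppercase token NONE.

v1: WRITE b=3  (b history now [(1, 3)])
READ d @v1: history=[] -> no version <= 1 -> NONE
READ b @v1: history=[(1, 3)] -> pick v1 -> 3
v2: WRITE d=6  (d history now [(2, 6)])
v3: WRITE a=13  (a history now [(3, 13)])
READ c @v1: history=[] -> no version <= 1 -> NONE
READ a @v2: history=[(3, 13)] -> no version <= 2 -> NONE
v4: WRITE d=15  (d history now [(2, 6), (4, 15)])
v5: WRITE a=12  (a history now [(3, 13), (5, 12)])
v6: WRITE a=5  (a history now [(3, 13), (5, 12), (6, 5)])
v7: WRITE b=17  (b history now [(1, 3), (7, 17)])
READ b @v1: history=[(1, 3), (7, 17)] -> pick v1 -> 3
READ b @v3: history=[(1, 3), (7, 17)] -> pick v1 -> 3
v8: WRITE a=2  (a history now [(3, 13), (5, 12), (6, 5), (8, 2)])

Answer: NONE
3
NONE
NONE
3
3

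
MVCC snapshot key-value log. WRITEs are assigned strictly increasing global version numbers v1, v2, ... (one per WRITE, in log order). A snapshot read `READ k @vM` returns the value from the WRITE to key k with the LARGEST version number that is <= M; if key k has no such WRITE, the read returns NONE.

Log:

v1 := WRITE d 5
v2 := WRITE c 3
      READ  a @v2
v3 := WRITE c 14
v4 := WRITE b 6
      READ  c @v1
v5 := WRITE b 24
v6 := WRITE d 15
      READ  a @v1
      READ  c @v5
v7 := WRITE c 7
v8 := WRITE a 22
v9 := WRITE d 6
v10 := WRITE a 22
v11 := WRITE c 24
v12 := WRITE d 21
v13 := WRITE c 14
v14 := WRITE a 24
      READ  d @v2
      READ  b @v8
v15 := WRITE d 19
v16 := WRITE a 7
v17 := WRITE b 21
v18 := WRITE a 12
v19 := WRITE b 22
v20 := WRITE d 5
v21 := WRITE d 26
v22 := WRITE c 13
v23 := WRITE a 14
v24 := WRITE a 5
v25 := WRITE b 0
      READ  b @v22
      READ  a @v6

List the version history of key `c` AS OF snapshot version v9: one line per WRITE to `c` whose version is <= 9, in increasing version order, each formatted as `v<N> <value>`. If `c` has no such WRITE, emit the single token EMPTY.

Answer: v2 3
v3 14
v7 7

Derivation:
Scan writes for key=c with version <= 9:
  v1 WRITE d 5 -> skip
  v2 WRITE c 3 -> keep
  v3 WRITE c 14 -> keep
  v4 WRITE b 6 -> skip
  v5 WRITE b 24 -> skip
  v6 WRITE d 15 -> skip
  v7 WRITE c 7 -> keep
  v8 WRITE a 22 -> skip
  v9 WRITE d 6 -> skip
  v10 WRITE a 22 -> skip
  v11 WRITE c 24 -> drop (> snap)
  v12 WRITE d 21 -> skip
  v13 WRITE c 14 -> drop (> snap)
  v14 WRITE a 24 -> skip
  v15 WRITE d 19 -> skip
  v16 WRITE a 7 -> skip
  v17 WRITE b 21 -> skip
  v18 WRITE a 12 -> skip
  v19 WRITE b 22 -> skip
  v20 WRITE d 5 -> skip
  v21 WRITE d 26 -> skip
  v22 WRITE c 13 -> drop (> snap)
  v23 WRITE a 14 -> skip
  v24 WRITE a 5 -> skip
  v25 WRITE b 0 -> skip
Collected: [(2, 3), (3, 14), (7, 7)]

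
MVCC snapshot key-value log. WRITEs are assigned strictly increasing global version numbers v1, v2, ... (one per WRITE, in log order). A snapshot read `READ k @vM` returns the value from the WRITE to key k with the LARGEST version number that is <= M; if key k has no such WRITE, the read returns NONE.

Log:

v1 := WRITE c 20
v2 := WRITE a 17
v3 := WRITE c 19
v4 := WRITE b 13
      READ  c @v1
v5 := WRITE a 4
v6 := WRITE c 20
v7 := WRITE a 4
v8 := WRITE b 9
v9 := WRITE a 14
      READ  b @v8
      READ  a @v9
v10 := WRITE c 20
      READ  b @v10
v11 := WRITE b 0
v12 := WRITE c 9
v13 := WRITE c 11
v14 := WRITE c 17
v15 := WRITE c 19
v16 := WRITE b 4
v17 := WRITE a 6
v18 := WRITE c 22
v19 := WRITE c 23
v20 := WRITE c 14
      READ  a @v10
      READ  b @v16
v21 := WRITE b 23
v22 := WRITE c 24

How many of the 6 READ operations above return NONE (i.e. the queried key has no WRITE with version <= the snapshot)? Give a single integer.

v1: WRITE c=20  (c history now [(1, 20)])
v2: WRITE a=17  (a history now [(2, 17)])
v3: WRITE c=19  (c history now [(1, 20), (3, 19)])
v4: WRITE b=13  (b history now [(4, 13)])
READ c @v1: history=[(1, 20), (3, 19)] -> pick v1 -> 20
v5: WRITE a=4  (a history now [(2, 17), (5, 4)])
v6: WRITE c=20  (c history now [(1, 20), (3, 19), (6, 20)])
v7: WRITE a=4  (a history now [(2, 17), (5, 4), (7, 4)])
v8: WRITE b=9  (b history now [(4, 13), (8, 9)])
v9: WRITE a=14  (a history now [(2, 17), (5, 4), (7, 4), (9, 14)])
READ b @v8: history=[(4, 13), (8, 9)] -> pick v8 -> 9
READ a @v9: history=[(2, 17), (5, 4), (7, 4), (9, 14)] -> pick v9 -> 14
v10: WRITE c=20  (c history now [(1, 20), (3, 19), (6, 20), (10, 20)])
READ b @v10: history=[(4, 13), (8, 9)] -> pick v8 -> 9
v11: WRITE b=0  (b history now [(4, 13), (8, 9), (11, 0)])
v12: WRITE c=9  (c history now [(1, 20), (3, 19), (6, 20), (10, 20), (12, 9)])
v13: WRITE c=11  (c history now [(1, 20), (3, 19), (6, 20), (10, 20), (12, 9), (13, 11)])
v14: WRITE c=17  (c history now [(1, 20), (3, 19), (6, 20), (10, 20), (12, 9), (13, 11), (14, 17)])
v15: WRITE c=19  (c history now [(1, 20), (3, 19), (6, 20), (10, 20), (12, 9), (13, 11), (14, 17), (15, 19)])
v16: WRITE b=4  (b history now [(4, 13), (8, 9), (11, 0), (16, 4)])
v17: WRITE a=6  (a history now [(2, 17), (5, 4), (7, 4), (9, 14), (17, 6)])
v18: WRITE c=22  (c history now [(1, 20), (3, 19), (6, 20), (10, 20), (12, 9), (13, 11), (14, 17), (15, 19), (18, 22)])
v19: WRITE c=23  (c history now [(1, 20), (3, 19), (6, 20), (10, 20), (12, 9), (13, 11), (14, 17), (15, 19), (18, 22), (19, 23)])
v20: WRITE c=14  (c history now [(1, 20), (3, 19), (6, 20), (10, 20), (12, 9), (13, 11), (14, 17), (15, 19), (18, 22), (19, 23), (20, 14)])
READ a @v10: history=[(2, 17), (5, 4), (7, 4), (9, 14), (17, 6)] -> pick v9 -> 14
READ b @v16: history=[(4, 13), (8, 9), (11, 0), (16, 4)] -> pick v16 -> 4
v21: WRITE b=23  (b history now [(4, 13), (8, 9), (11, 0), (16, 4), (21, 23)])
v22: WRITE c=24  (c history now [(1, 20), (3, 19), (6, 20), (10, 20), (12, 9), (13, 11), (14, 17), (15, 19), (18, 22), (19, 23), (20, 14), (22, 24)])
Read results in order: ['20', '9', '14', '9', '14', '4']
NONE count = 0

Answer: 0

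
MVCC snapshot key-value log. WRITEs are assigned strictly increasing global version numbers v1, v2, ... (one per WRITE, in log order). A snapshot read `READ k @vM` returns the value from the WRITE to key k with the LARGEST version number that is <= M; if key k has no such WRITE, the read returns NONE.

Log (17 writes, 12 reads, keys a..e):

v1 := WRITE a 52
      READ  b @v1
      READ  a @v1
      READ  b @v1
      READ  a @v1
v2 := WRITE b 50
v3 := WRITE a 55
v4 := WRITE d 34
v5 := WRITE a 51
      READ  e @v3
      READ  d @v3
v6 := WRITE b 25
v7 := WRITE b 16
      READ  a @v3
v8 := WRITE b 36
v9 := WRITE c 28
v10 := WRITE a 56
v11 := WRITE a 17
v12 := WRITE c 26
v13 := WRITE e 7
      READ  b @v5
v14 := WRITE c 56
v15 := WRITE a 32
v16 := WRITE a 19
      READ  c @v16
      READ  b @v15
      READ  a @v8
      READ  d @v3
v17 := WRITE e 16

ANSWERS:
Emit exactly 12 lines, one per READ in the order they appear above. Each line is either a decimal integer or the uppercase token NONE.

v1: WRITE a=52  (a history now [(1, 52)])
READ b @v1: history=[] -> no version <= 1 -> NONE
READ a @v1: history=[(1, 52)] -> pick v1 -> 52
READ b @v1: history=[] -> no version <= 1 -> NONE
READ a @v1: history=[(1, 52)] -> pick v1 -> 52
v2: WRITE b=50  (b history now [(2, 50)])
v3: WRITE a=55  (a history now [(1, 52), (3, 55)])
v4: WRITE d=34  (d history now [(4, 34)])
v5: WRITE a=51  (a history now [(1, 52), (3, 55), (5, 51)])
READ e @v3: history=[] -> no version <= 3 -> NONE
READ d @v3: history=[(4, 34)] -> no version <= 3 -> NONE
v6: WRITE b=25  (b history now [(2, 50), (6, 25)])
v7: WRITE b=16  (b history now [(2, 50), (6, 25), (7, 16)])
READ a @v3: history=[(1, 52), (3, 55), (5, 51)] -> pick v3 -> 55
v8: WRITE b=36  (b history now [(2, 50), (6, 25), (7, 16), (8, 36)])
v9: WRITE c=28  (c history now [(9, 28)])
v10: WRITE a=56  (a history now [(1, 52), (3, 55), (5, 51), (10, 56)])
v11: WRITE a=17  (a history now [(1, 52), (3, 55), (5, 51), (10, 56), (11, 17)])
v12: WRITE c=26  (c history now [(9, 28), (12, 26)])
v13: WRITE e=7  (e history now [(13, 7)])
READ b @v5: history=[(2, 50), (6, 25), (7, 16), (8, 36)] -> pick v2 -> 50
v14: WRITE c=56  (c history now [(9, 28), (12, 26), (14, 56)])
v15: WRITE a=32  (a history now [(1, 52), (3, 55), (5, 51), (10, 56), (11, 17), (15, 32)])
v16: WRITE a=19  (a history now [(1, 52), (3, 55), (5, 51), (10, 56), (11, 17), (15, 32), (16, 19)])
READ c @v16: history=[(9, 28), (12, 26), (14, 56)] -> pick v14 -> 56
READ b @v15: history=[(2, 50), (6, 25), (7, 16), (8, 36)] -> pick v8 -> 36
READ a @v8: history=[(1, 52), (3, 55), (5, 51), (10, 56), (11, 17), (15, 32), (16, 19)] -> pick v5 -> 51
READ d @v3: history=[(4, 34)] -> no version <= 3 -> NONE
v17: WRITE e=16  (e history now [(13, 7), (17, 16)])

Answer: NONE
52
NONE
52
NONE
NONE
55
50
56
36
51
NONE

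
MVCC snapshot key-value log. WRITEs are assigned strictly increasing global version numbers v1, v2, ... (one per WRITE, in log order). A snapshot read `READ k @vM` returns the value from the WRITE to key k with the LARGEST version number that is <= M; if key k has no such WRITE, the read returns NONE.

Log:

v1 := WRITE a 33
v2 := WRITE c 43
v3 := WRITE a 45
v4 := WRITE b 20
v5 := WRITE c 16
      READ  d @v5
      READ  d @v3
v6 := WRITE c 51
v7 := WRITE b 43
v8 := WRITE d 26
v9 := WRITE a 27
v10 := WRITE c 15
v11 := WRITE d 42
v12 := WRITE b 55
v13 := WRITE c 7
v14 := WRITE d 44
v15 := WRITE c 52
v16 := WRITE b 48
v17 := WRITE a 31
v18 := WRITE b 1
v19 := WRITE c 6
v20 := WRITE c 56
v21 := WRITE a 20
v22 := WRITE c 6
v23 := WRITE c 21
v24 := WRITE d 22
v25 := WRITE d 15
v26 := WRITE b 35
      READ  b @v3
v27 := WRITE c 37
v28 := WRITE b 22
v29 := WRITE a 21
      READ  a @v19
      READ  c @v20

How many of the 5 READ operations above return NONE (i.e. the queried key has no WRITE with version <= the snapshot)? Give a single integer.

Answer: 3

Derivation:
v1: WRITE a=33  (a history now [(1, 33)])
v2: WRITE c=43  (c history now [(2, 43)])
v3: WRITE a=45  (a history now [(1, 33), (3, 45)])
v4: WRITE b=20  (b history now [(4, 20)])
v5: WRITE c=16  (c history now [(2, 43), (5, 16)])
READ d @v5: history=[] -> no version <= 5 -> NONE
READ d @v3: history=[] -> no version <= 3 -> NONE
v6: WRITE c=51  (c history now [(2, 43), (5, 16), (6, 51)])
v7: WRITE b=43  (b history now [(4, 20), (7, 43)])
v8: WRITE d=26  (d history now [(8, 26)])
v9: WRITE a=27  (a history now [(1, 33), (3, 45), (9, 27)])
v10: WRITE c=15  (c history now [(2, 43), (5, 16), (6, 51), (10, 15)])
v11: WRITE d=42  (d history now [(8, 26), (11, 42)])
v12: WRITE b=55  (b history now [(4, 20), (7, 43), (12, 55)])
v13: WRITE c=7  (c history now [(2, 43), (5, 16), (6, 51), (10, 15), (13, 7)])
v14: WRITE d=44  (d history now [(8, 26), (11, 42), (14, 44)])
v15: WRITE c=52  (c history now [(2, 43), (5, 16), (6, 51), (10, 15), (13, 7), (15, 52)])
v16: WRITE b=48  (b history now [(4, 20), (7, 43), (12, 55), (16, 48)])
v17: WRITE a=31  (a history now [(1, 33), (3, 45), (9, 27), (17, 31)])
v18: WRITE b=1  (b history now [(4, 20), (7, 43), (12, 55), (16, 48), (18, 1)])
v19: WRITE c=6  (c history now [(2, 43), (5, 16), (6, 51), (10, 15), (13, 7), (15, 52), (19, 6)])
v20: WRITE c=56  (c history now [(2, 43), (5, 16), (6, 51), (10, 15), (13, 7), (15, 52), (19, 6), (20, 56)])
v21: WRITE a=20  (a history now [(1, 33), (3, 45), (9, 27), (17, 31), (21, 20)])
v22: WRITE c=6  (c history now [(2, 43), (5, 16), (6, 51), (10, 15), (13, 7), (15, 52), (19, 6), (20, 56), (22, 6)])
v23: WRITE c=21  (c history now [(2, 43), (5, 16), (6, 51), (10, 15), (13, 7), (15, 52), (19, 6), (20, 56), (22, 6), (23, 21)])
v24: WRITE d=22  (d history now [(8, 26), (11, 42), (14, 44), (24, 22)])
v25: WRITE d=15  (d history now [(8, 26), (11, 42), (14, 44), (24, 22), (25, 15)])
v26: WRITE b=35  (b history now [(4, 20), (7, 43), (12, 55), (16, 48), (18, 1), (26, 35)])
READ b @v3: history=[(4, 20), (7, 43), (12, 55), (16, 48), (18, 1), (26, 35)] -> no version <= 3 -> NONE
v27: WRITE c=37  (c history now [(2, 43), (5, 16), (6, 51), (10, 15), (13, 7), (15, 52), (19, 6), (20, 56), (22, 6), (23, 21), (27, 37)])
v28: WRITE b=22  (b history now [(4, 20), (7, 43), (12, 55), (16, 48), (18, 1), (26, 35), (28, 22)])
v29: WRITE a=21  (a history now [(1, 33), (3, 45), (9, 27), (17, 31), (21, 20), (29, 21)])
READ a @v19: history=[(1, 33), (3, 45), (9, 27), (17, 31), (21, 20), (29, 21)] -> pick v17 -> 31
READ c @v20: history=[(2, 43), (5, 16), (6, 51), (10, 15), (13, 7), (15, 52), (19, 6), (20, 56), (22, 6), (23, 21), (27, 37)] -> pick v20 -> 56
Read results in order: ['NONE', 'NONE', 'NONE', '31', '56']
NONE count = 3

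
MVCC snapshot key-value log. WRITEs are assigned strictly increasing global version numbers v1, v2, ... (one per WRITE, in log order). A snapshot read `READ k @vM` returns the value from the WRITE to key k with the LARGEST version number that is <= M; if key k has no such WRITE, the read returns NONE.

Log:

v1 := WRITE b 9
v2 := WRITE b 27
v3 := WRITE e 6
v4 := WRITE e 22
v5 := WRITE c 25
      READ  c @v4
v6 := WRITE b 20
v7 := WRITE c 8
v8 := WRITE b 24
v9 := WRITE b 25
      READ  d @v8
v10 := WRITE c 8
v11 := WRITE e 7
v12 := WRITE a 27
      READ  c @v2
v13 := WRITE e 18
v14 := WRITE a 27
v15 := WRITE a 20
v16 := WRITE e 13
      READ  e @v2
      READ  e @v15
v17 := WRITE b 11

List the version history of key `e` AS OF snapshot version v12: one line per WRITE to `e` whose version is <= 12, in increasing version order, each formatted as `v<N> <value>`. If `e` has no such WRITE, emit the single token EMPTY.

Scan writes for key=e with version <= 12:
  v1 WRITE b 9 -> skip
  v2 WRITE b 27 -> skip
  v3 WRITE e 6 -> keep
  v4 WRITE e 22 -> keep
  v5 WRITE c 25 -> skip
  v6 WRITE b 20 -> skip
  v7 WRITE c 8 -> skip
  v8 WRITE b 24 -> skip
  v9 WRITE b 25 -> skip
  v10 WRITE c 8 -> skip
  v11 WRITE e 7 -> keep
  v12 WRITE a 27 -> skip
  v13 WRITE e 18 -> drop (> snap)
  v14 WRITE a 27 -> skip
  v15 WRITE a 20 -> skip
  v16 WRITE e 13 -> drop (> snap)
  v17 WRITE b 11 -> skip
Collected: [(3, 6), (4, 22), (11, 7)]

Answer: v3 6
v4 22
v11 7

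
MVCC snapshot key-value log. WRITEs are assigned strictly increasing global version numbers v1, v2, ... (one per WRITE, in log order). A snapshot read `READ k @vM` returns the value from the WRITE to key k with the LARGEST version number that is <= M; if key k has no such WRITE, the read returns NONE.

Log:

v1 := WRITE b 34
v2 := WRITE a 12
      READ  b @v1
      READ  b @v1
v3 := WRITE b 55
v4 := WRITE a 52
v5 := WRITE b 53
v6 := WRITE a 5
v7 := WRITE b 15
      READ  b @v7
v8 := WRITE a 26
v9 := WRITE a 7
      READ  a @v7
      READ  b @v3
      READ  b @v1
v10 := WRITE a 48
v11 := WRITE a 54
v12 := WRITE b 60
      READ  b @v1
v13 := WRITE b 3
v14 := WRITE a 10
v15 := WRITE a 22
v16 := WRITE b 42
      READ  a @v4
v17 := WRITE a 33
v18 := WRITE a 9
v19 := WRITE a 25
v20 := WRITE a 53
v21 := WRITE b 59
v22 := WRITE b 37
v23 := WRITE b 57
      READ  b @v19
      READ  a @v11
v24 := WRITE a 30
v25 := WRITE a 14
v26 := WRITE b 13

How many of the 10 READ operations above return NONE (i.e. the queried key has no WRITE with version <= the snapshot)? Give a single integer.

v1: WRITE b=34  (b history now [(1, 34)])
v2: WRITE a=12  (a history now [(2, 12)])
READ b @v1: history=[(1, 34)] -> pick v1 -> 34
READ b @v1: history=[(1, 34)] -> pick v1 -> 34
v3: WRITE b=55  (b history now [(1, 34), (3, 55)])
v4: WRITE a=52  (a history now [(2, 12), (4, 52)])
v5: WRITE b=53  (b history now [(1, 34), (3, 55), (5, 53)])
v6: WRITE a=5  (a history now [(2, 12), (4, 52), (6, 5)])
v7: WRITE b=15  (b history now [(1, 34), (3, 55), (5, 53), (7, 15)])
READ b @v7: history=[(1, 34), (3, 55), (5, 53), (7, 15)] -> pick v7 -> 15
v8: WRITE a=26  (a history now [(2, 12), (4, 52), (6, 5), (8, 26)])
v9: WRITE a=7  (a history now [(2, 12), (4, 52), (6, 5), (8, 26), (9, 7)])
READ a @v7: history=[(2, 12), (4, 52), (6, 5), (8, 26), (9, 7)] -> pick v6 -> 5
READ b @v3: history=[(1, 34), (3, 55), (5, 53), (7, 15)] -> pick v3 -> 55
READ b @v1: history=[(1, 34), (3, 55), (5, 53), (7, 15)] -> pick v1 -> 34
v10: WRITE a=48  (a history now [(2, 12), (4, 52), (6, 5), (8, 26), (9, 7), (10, 48)])
v11: WRITE a=54  (a history now [(2, 12), (4, 52), (6, 5), (8, 26), (9, 7), (10, 48), (11, 54)])
v12: WRITE b=60  (b history now [(1, 34), (3, 55), (5, 53), (7, 15), (12, 60)])
READ b @v1: history=[(1, 34), (3, 55), (5, 53), (7, 15), (12, 60)] -> pick v1 -> 34
v13: WRITE b=3  (b history now [(1, 34), (3, 55), (5, 53), (7, 15), (12, 60), (13, 3)])
v14: WRITE a=10  (a history now [(2, 12), (4, 52), (6, 5), (8, 26), (9, 7), (10, 48), (11, 54), (14, 10)])
v15: WRITE a=22  (a history now [(2, 12), (4, 52), (6, 5), (8, 26), (9, 7), (10, 48), (11, 54), (14, 10), (15, 22)])
v16: WRITE b=42  (b history now [(1, 34), (3, 55), (5, 53), (7, 15), (12, 60), (13, 3), (16, 42)])
READ a @v4: history=[(2, 12), (4, 52), (6, 5), (8, 26), (9, 7), (10, 48), (11, 54), (14, 10), (15, 22)] -> pick v4 -> 52
v17: WRITE a=33  (a history now [(2, 12), (4, 52), (6, 5), (8, 26), (9, 7), (10, 48), (11, 54), (14, 10), (15, 22), (17, 33)])
v18: WRITE a=9  (a history now [(2, 12), (4, 52), (6, 5), (8, 26), (9, 7), (10, 48), (11, 54), (14, 10), (15, 22), (17, 33), (18, 9)])
v19: WRITE a=25  (a history now [(2, 12), (4, 52), (6, 5), (8, 26), (9, 7), (10, 48), (11, 54), (14, 10), (15, 22), (17, 33), (18, 9), (19, 25)])
v20: WRITE a=53  (a history now [(2, 12), (4, 52), (6, 5), (8, 26), (9, 7), (10, 48), (11, 54), (14, 10), (15, 22), (17, 33), (18, 9), (19, 25), (20, 53)])
v21: WRITE b=59  (b history now [(1, 34), (3, 55), (5, 53), (7, 15), (12, 60), (13, 3), (16, 42), (21, 59)])
v22: WRITE b=37  (b history now [(1, 34), (3, 55), (5, 53), (7, 15), (12, 60), (13, 3), (16, 42), (21, 59), (22, 37)])
v23: WRITE b=57  (b history now [(1, 34), (3, 55), (5, 53), (7, 15), (12, 60), (13, 3), (16, 42), (21, 59), (22, 37), (23, 57)])
READ b @v19: history=[(1, 34), (3, 55), (5, 53), (7, 15), (12, 60), (13, 3), (16, 42), (21, 59), (22, 37), (23, 57)] -> pick v16 -> 42
READ a @v11: history=[(2, 12), (4, 52), (6, 5), (8, 26), (9, 7), (10, 48), (11, 54), (14, 10), (15, 22), (17, 33), (18, 9), (19, 25), (20, 53)] -> pick v11 -> 54
v24: WRITE a=30  (a history now [(2, 12), (4, 52), (6, 5), (8, 26), (9, 7), (10, 48), (11, 54), (14, 10), (15, 22), (17, 33), (18, 9), (19, 25), (20, 53), (24, 30)])
v25: WRITE a=14  (a history now [(2, 12), (4, 52), (6, 5), (8, 26), (9, 7), (10, 48), (11, 54), (14, 10), (15, 22), (17, 33), (18, 9), (19, 25), (20, 53), (24, 30), (25, 14)])
v26: WRITE b=13  (b history now [(1, 34), (3, 55), (5, 53), (7, 15), (12, 60), (13, 3), (16, 42), (21, 59), (22, 37), (23, 57), (26, 13)])
Read results in order: ['34', '34', '15', '5', '55', '34', '34', '52', '42', '54']
NONE count = 0

Answer: 0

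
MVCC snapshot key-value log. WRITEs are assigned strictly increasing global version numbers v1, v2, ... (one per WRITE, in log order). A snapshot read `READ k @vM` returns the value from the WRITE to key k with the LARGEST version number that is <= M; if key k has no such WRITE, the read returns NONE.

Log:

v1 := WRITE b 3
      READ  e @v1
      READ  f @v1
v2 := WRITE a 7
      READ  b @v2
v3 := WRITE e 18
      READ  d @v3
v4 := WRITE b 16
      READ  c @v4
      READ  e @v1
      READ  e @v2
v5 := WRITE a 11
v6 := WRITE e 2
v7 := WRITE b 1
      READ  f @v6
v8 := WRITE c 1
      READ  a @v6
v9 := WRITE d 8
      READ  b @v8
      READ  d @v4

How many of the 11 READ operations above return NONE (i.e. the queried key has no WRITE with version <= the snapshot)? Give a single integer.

v1: WRITE b=3  (b history now [(1, 3)])
READ e @v1: history=[] -> no version <= 1 -> NONE
READ f @v1: history=[] -> no version <= 1 -> NONE
v2: WRITE a=7  (a history now [(2, 7)])
READ b @v2: history=[(1, 3)] -> pick v1 -> 3
v3: WRITE e=18  (e history now [(3, 18)])
READ d @v3: history=[] -> no version <= 3 -> NONE
v4: WRITE b=16  (b history now [(1, 3), (4, 16)])
READ c @v4: history=[] -> no version <= 4 -> NONE
READ e @v1: history=[(3, 18)] -> no version <= 1 -> NONE
READ e @v2: history=[(3, 18)] -> no version <= 2 -> NONE
v5: WRITE a=11  (a history now [(2, 7), (5, 11)])
v6: WRITE e=2  (e history now [(3, 18), (6, 2)])
v7: WRITE b=1  (b history now [(1, 3), (4, 16), (7, 1)])
READ f @v6: history=[] -> no version <= 6 -> NONE
v8: WRITE c=1  (c history now [(8, 1)])
READ a @v6: history=[(2, 7), (5, 11)] -> pick v5 -> 11
v9: WRITE d=8  (d history now [(9, 8)])
READ b @v8: history=[(1, 3), (4, 16), (7, 1)] -> pick v7 -> 1
READ d @v4: history=[(9, 8)] -> no version <= 4 -> NONE
Read results in order: ['NONE', 'NONE', '3', 'NONE', 'NONE', 'NONE', 'NONE', 'NONE', '11', '1', 'NONE']
NONE count = 8

Answer: 8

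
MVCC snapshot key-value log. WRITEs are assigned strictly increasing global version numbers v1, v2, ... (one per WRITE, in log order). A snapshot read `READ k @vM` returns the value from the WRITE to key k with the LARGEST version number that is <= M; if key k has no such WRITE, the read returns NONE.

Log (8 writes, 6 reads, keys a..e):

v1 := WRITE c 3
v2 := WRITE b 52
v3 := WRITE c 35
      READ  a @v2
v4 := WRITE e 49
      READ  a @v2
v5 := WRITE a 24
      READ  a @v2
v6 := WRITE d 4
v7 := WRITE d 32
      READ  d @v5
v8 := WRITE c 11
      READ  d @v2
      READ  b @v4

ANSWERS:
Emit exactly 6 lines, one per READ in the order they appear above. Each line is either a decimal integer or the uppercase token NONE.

v1: WRITE c=3  (c history now [(1, 3)])
v2: WRITE b=52  (b history now [(2, 52)])
v3: WRITE c=35  (c history now [(1, 3), (3, 35)])
READ a @v2: history=[] -> no version <= 2 -> NONE
v4: WRITE e=49  (e history now [(4, 49)])
READ a @v2: history=[] -> no version <= 2 -> NONE
v5: WRITE a=24  (a history now [(5, 24)])
READ a @v2: history=[(5, 24)] -> no version <= 2 -> NONE
v6: WRITE d=4  (d history now [(6, 4)])
v7: WRITE d=32  (d history now [(6, 4), (7, 32)])
READ d @v5: history=[(6, 4), (7, 32)] -> no version <= 5 -> NONE
v8: WRITE c=11  (c history now [(1, 3), (3, 35), (8, 11)])
READ d @v2: history=[(6, 4), (7, 32)] -> no version <= 2 -> NONE
READ b @v4: history=[(2, 52)] -> pick v2 -> 52

Answer: NONE
NONE
NONE
NONE
NONE
52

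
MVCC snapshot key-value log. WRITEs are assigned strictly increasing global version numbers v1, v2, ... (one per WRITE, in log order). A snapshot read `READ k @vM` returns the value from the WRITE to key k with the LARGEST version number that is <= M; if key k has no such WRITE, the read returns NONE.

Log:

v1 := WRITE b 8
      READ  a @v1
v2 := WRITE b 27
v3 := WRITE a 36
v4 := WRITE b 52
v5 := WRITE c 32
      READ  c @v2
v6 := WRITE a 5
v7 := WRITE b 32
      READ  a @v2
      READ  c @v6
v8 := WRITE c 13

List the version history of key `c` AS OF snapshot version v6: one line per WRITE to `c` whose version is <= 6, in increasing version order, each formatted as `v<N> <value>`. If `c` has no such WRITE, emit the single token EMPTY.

Scan writes for key=c with version <= 6:
  v1 WRITE b 8 -> skip
  v2 WRITE b 27 -> skip
  v3 WRITE a 36 -> skip
  v4 WRITE b 52 -> skip
  v5 WRITE c 32 -> keep
  v6 WRITE a 5 -> skip
  v7 WRITE b 32 -> skip
  v8 WRITE c 13 -> drop (> snap)
Collected: [(5, 32)]

Answer: v5 32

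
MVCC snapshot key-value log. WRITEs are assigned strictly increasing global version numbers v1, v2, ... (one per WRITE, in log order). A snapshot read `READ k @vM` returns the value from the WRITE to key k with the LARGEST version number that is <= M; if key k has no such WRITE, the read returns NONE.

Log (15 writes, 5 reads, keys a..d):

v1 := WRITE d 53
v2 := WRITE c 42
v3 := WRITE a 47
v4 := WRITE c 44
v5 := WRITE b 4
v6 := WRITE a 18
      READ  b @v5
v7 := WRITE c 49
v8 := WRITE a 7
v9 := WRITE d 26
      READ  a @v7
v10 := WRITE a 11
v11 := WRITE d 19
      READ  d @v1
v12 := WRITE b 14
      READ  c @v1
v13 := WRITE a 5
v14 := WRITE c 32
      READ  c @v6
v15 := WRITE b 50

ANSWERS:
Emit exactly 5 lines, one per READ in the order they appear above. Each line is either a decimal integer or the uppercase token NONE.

Answer: 4
18
53
NONE
44

Derivation:
v1: WRITE d=53  (d history now [(1, 53)])
v2: WRITE c=42  (c history now [(2, 42)])
v3: WRITE a=47  (a history now [(3, 47)])
v4: WRITE c=44  (c history now [(2, 42), (4, 44)])
v5: WRITE b=4  (b history now [(5, 4)])
v6: WRITE a=18  (a history now [(3, 47), (6, 18)])
READ b @v5: history=[(5, 4)] -> pick v5 -> 4
v7: WRITE c=49  (c history now [(2, 42), (4, 44), (7, 49)])
v8: WRITE a=7  (a history now [(3, 47), (6, 18), (8, 7)])
v9: WRITE d=26  (d history now [(1, 53), (9, 26)])
READ a @v7: history=[(3, 47), (6, 18), (8, 7)] -> pick v6 -> 18
v10: WRITE a=11  (a history now [(3, 47), (6, 18), (8, 7), (10, 11)])
v11: WRITE d=19  (d history now [(1, 53), (9, 26), (11, 19)])
READ d @v1: history=[(1, 53), (9, 26), (11, 19)] -> pick v1 -> 53
v12: WRITE b=14  (b history now [(5, 4), (12, 14)])
READ c @v1: history=[(2, 42), (4, 44), (7, 49)] -> no version <= 1 -> NONE
v13: WRITE a=5  (a history now [(3, 47), (6, 18), (8, 7), (10, 11), (13, 5)])
v14: WRITE c=32  (c history now [(2, 42), (4, 44), (7, 49), (14, 32)])
READ c @v6: history=[(2, 42), (4, 44), (7, 49), (14, 32)] -> pick v4 -> 44
v15: WRITE b=50  (b history now [(5, 4), (12, 14), (15, 50)])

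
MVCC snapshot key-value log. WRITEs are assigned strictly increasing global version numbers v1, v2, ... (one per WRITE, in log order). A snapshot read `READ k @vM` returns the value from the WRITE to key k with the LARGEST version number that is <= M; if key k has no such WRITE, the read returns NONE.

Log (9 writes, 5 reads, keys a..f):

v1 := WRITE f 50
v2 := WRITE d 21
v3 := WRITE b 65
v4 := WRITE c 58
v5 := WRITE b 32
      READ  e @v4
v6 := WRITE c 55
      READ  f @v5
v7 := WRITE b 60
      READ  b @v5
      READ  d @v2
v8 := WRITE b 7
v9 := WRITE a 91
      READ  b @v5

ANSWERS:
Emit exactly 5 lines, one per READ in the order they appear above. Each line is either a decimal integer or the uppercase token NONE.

v1: WRITE f=50  (f history now [(1, 50)])
v2: WRITE d=21  (d history now [(2, 21)])
v3: WRITE b=65  (b history now [(3, 65)])
v4: WRITE c=58  (c history now [(4, 58)])
v5: WRITE b=32  (b history now [(3, 65), (5, 32)])
READ e @v4: history=[] -> no version <= 4 -> NONE
v6: WRITE c=55  (c history now [(4, 58), (6, 55)])
READ f @v5: history=[(1, 50)] -> pick v1 -> 50
v7: WRITE b=60  (b history now [(3, 65), (5, 32), (7, 60)])
READ b @v5: history=[(3, 65), (5, 32), (7, 60)] -> pick v5 -> 32
READ d @v2: history=[(2, 21)] -> pick v2 -> 21
v8: WRITE b=7  (b history now [(3, 65), (5, 32), (7, 60), (8, 7)])
v9: WRITE a=91  (a history now [(9, 91)])
READ b @v5: history=[(3, 65), (5, 32), (7, 60), (8, 7)] -> pick v5 -> 32

Answer: NONE
50
32
21
32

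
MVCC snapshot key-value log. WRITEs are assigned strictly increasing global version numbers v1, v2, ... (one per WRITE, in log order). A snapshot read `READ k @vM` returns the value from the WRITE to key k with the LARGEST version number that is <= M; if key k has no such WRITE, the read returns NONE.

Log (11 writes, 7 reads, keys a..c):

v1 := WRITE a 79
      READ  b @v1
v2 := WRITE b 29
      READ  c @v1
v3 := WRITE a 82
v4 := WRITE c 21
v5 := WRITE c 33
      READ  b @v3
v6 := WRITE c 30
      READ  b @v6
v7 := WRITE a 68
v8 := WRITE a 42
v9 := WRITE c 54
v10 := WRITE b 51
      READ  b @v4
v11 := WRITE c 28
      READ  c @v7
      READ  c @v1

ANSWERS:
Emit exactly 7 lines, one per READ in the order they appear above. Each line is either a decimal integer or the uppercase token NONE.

v1: WRITE a=79  (a history now [(1, 79)])
READ b @v1: history=[] -> no version <= 1 -> NONE
v2: WRITE b=29  (b history now [(2, 29)])
READ c @v1: history=[] -> no version <= 1 -> NONE
v3: WRITE a=82  (a history now [(1, 79), (3, 82)])
v4: WRITE c=21  (c history now [(4, 21)])
v5: WRITE c=33  (c history now [(4, 21), (5, 33)])
READ b @v3: history=[(2, 29)] -> pick v2 -> 29
v6: WRITE c=30  (c history now [(4, 21), (5, 33), (6, 30)])
READ b @v6: history=[(2, 29)] -> pick v2 -> 29
v7: WRITE a=68  (a history now [(1, 79), (3, 82), (7, 68)])
v8: WRITE a=42  (a history now [(1, 79), (3, 82), (7, 68), (8, 42)])
v9: WRITE c=54  (c history now [(4, 21), (5, 33), (6, 30), (9, 54)])
v10: WRITE b=51  (b history now [(2, 29), (10, 51)])
READ b @v4: history=[(2, 29), (10, 51)] -> pick v2 -> 29
v11: WRITE c=28  (c history now [(4, 21), (5, 33), (6, 30), (9, 54), (11, 28)])
READ c @v7: history=[(4, 21), (5, 33), (6, 30), (9, 54), (11, 28)] -> pick v6 -> 30
READ c @v1: history=[(4, 21), (5, 33), (6, 30), (9, 54), (11, 28)] -> no version <= 1 -> NONE

Answer: NONE
NONE
29
29
29
30
NONE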